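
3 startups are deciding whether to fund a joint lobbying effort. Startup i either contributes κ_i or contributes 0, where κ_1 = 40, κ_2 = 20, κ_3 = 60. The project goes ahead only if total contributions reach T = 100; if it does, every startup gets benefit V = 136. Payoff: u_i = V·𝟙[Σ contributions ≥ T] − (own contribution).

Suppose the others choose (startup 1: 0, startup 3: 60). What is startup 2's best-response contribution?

0

Others' total = 60. Even contributing 20 gives 80 < 100: no benefit either way.
Best response: 0.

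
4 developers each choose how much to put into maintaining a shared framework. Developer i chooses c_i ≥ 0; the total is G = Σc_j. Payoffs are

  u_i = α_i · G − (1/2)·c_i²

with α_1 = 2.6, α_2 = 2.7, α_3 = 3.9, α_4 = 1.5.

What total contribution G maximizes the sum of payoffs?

42.8

Planner FOC: ∂(Σu_j)/∂c_i = (Σα_j) − c_i = 0, so c_i^SO = Σα_j = 10.7 for every i; G^SO = 42.8.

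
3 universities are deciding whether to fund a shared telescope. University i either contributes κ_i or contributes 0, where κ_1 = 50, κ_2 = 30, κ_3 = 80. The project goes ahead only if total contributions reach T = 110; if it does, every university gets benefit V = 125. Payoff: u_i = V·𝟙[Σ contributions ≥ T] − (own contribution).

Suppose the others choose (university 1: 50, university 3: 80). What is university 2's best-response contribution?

0

Others' total = 130 ≥ 110; contributing adds cost 30 for no extra benefit.
Best response: 0.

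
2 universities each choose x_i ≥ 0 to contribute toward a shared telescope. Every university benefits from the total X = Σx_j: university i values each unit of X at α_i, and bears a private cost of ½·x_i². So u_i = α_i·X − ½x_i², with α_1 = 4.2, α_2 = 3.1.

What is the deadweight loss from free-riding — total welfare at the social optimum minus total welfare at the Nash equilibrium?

University i's FOC: ∂u_i/∂x_i = α_i − x_i = 0, so x_i* = α_i.
NE contributions = (4.2, 3.1); X = 7.3.
W^NE = (Σα)·X − ½Σα_i² = 7.3² − ½·27.25 = 39.665.
Planner sets x_i = Σα_j = 7.3 for every i, so X^SO = 2·7.3 = 14.6.
W^SO = (Σα)·X^SO − ½·2·(Σα)² = (2/2)·7.3² = 53.29.
Deadweight loss = W^SO − W^NE = 13.625.

13.625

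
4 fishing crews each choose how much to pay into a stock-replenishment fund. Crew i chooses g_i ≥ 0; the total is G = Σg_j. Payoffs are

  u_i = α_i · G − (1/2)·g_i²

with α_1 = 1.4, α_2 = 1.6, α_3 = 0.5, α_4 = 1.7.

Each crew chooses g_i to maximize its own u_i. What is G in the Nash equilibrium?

Crew i's FOC: ∂u_i/∂g_i = α_i − g_i = 0, so g_i* = α_i.
NE contributions = (1.4, 1.6, 0.5, 1.7); G = 5.2.

5.2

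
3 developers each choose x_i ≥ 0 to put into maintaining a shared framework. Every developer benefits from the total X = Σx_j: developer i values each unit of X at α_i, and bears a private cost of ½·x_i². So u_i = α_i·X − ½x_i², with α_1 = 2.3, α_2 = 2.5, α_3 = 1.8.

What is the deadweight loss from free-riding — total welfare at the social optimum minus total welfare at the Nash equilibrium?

29.17

Developer i's FOC: ∂u_i/∂x_i = α_i − x_i = 0, so x_i* = α_i.
NE contributions = (2.3, 2.5, 1.8); X = 6.6.
W^NE = (Σα)·X − ½Σα_i² = 6.6² − ½·14.78 = 36.17.
Planner sets x_i = Σα_j = 6.6 for every i, so X^SO = 3·6.6 = 19.8.
W^SO = (Σα)·X^SO − ½·3·(Σα)² = (3/2)·6.6² = 65.34.
Deadweight loss = W^SO − W^NE = 29.17.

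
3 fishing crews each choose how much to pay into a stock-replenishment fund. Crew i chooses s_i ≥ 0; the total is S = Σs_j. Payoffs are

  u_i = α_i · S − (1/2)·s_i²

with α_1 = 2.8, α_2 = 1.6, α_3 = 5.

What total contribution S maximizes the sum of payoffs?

28.2

Planner FOC: ∂(Σu_j)/∂s_i = (Σα_j) − s_i = 0, so s_i^SO = Σα_j = 9.4 for every i; S^SO = 28.2.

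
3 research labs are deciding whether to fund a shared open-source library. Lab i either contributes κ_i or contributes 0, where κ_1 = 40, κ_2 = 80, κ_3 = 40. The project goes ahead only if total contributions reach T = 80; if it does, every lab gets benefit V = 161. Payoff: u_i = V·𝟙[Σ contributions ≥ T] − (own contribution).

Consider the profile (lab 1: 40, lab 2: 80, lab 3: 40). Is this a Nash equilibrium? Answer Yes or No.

No

Total = 160 ≥ 80: provided.
Lab 1 (pledges 40, payoff 121): dropping to 0 → total 120, payoff 161. Profitable deviation.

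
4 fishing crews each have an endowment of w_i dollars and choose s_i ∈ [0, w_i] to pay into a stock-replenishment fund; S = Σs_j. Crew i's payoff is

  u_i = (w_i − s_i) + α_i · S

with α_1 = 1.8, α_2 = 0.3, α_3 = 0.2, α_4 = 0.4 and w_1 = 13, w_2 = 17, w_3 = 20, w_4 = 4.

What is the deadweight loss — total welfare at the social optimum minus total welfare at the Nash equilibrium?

∂u_i/∂s_i = α_i − 1, so crew i contributes w_i if α_i > 1, else 0.
α_i > 1 for i ∈ {1}; NE contributions (13, 0, 0, 0), S = 13.
W^NE = Σw_i − S^NE + (Σα_i)·S^NE = 54 + 1.7·13 = 76.1.
Planner: ∂(Σu_j)/∂s_i = Σα_j − 1 = 1.7 > 0, so everyone contributes w_i; S^SO = 54, W^SO = 54 + 1.7·54 = 145.8.
Deadweight loss = 69.7.

69.7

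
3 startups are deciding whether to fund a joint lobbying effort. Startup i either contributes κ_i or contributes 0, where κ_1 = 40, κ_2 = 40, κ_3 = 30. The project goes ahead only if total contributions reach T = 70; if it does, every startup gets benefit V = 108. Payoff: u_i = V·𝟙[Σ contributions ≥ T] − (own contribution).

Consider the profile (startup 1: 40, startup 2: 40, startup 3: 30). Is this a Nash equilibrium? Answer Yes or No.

Total = 110 ≥ 70: provided.
Startup 1 (pledges 40, payoff 68): dropping to 0 → total 70, payoff 108. Profitable deviation.

No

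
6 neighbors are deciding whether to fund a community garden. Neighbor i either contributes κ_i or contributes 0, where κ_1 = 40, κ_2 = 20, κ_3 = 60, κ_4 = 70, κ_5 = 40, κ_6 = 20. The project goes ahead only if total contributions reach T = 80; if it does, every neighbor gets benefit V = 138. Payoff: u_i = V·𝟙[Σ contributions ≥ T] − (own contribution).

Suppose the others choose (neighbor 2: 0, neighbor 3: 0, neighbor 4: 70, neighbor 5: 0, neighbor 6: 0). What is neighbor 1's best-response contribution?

40

Others' total = 70. Contributing 40 brings total to 110 ≥ 80: gain V − κ_1 = 98.
Best response: 40.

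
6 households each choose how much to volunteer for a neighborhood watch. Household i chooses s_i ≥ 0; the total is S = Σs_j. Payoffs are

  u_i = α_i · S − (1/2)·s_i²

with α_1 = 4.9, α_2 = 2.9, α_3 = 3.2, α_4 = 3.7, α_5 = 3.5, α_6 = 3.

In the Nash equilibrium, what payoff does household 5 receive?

Household i's FOC: ∂u_i/∂s_i = α_i − s_i = 0, so s_i* = α_i.
NE contributions = (4.9, 2.9, 3.2, 3.7, 3.5, 3); S = 21.2.
u_5 = α_5·S − ½·(s_5)² = 3.5·21.2 − ½·3.5² = 68.075.

68.075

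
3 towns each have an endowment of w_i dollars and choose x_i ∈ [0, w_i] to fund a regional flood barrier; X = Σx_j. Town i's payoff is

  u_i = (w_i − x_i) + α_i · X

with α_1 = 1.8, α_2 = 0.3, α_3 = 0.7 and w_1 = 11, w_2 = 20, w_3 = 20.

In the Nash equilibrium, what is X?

11

∂u_i/∂x_i = α_i − 1, so town i contributes w_i if α_i > 1, else 0.
α_i > 1 for i ∈ {1}; NE contributions (11, 0, 0), X = 11.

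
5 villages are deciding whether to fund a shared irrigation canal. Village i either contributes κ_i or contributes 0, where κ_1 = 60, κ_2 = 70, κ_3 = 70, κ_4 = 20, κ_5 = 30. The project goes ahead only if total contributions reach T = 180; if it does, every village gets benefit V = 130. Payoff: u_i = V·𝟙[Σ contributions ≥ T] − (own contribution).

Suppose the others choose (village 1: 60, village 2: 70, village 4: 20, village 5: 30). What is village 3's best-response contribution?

0

Others' total = 180 ≥ 180; contributing adds cost 70 for no extra benefit.
Best response: 0.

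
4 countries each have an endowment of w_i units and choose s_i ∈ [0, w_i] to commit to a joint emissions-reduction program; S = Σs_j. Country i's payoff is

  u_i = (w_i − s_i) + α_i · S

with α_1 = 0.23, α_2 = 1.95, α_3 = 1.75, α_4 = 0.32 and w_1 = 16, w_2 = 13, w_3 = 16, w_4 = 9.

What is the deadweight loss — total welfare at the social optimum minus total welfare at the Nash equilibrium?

∂u_i/∂s_i = α_i − 1, so country i contributes w_i if α_i > 1, else 0.
α_i > 1 for i ∈ {2, 3}; NE contributions (0, 13, 16, 0), S = 29.
W^NE = Σw_i − S^NE + (Σα_i)·S^NE = 54 + 3.25·29 = 148.25.
Planner: ∂(Σu_j)/∂s_i = Σα_j − 1 = 3.25 > 0, so everyone contributes w_i; S^SO = 54, W^SO = 54 + 3.25·54 = 229.5.
Deadweight loss = 81.25.

81.25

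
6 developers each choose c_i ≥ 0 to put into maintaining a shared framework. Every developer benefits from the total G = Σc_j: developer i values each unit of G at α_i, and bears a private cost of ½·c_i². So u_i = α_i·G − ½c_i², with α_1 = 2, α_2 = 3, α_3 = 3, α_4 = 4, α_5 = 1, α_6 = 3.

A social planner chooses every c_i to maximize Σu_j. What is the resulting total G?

96

Planner FOC: ∂(Σu_j)/∂c_i = (Σα_j) − c_i = 0, so c_i^SO = Σα_j = 16 for every i; G^SO = 96.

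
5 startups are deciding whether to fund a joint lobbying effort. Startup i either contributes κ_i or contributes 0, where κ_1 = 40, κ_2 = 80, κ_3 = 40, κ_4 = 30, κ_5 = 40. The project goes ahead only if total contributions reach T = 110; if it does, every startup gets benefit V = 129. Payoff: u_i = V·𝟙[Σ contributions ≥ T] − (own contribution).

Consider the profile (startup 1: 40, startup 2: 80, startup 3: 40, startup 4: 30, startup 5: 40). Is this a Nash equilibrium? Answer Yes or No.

No

Total = 230 ≥ 110: provided.
Startup 1 (pledges 40, payoff 89): dropping to 0 → total 190, payoff 129. Profitable deviation.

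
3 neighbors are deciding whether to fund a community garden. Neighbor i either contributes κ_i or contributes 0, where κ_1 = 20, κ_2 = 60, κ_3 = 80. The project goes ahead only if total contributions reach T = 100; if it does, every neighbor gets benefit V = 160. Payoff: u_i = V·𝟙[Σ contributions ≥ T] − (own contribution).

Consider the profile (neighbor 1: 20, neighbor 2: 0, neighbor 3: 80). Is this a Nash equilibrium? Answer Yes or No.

Total = 100 ≥ 100: provided.
Neighbor 1 (pledges 20, payoff 140): dropping to 0 → total 80, payoff 0. No gain.
Neighbor 2 (pledges 0, payoff 160): pledging 60 → total 160, payoff 100. No gain.
Neighbor 3 (pledges 80, payoff 80): dropping to 0 → total 20, payoff 0. No gain.

Yes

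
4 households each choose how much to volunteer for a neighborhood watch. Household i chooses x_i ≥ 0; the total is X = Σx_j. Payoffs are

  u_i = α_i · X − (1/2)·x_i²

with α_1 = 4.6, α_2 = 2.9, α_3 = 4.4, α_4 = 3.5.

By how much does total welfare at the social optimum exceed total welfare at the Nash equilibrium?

Household i's FOC: ∂u_i/∂x_i = α_i − x_i = 0, so x_i* = α_i.
NE contributions = (4.6, 2.9, 4.4, 3.5); X = 15.4.
W^NE = (Σα)·X − ½Σα_i² = 15.4² − ½·61.18 = 206.57.
Planner sets x_i = Σα_j = 15.4 for every i, so X^SO = 4·15.4 = 61.6.
W^SO = (Σα)·X^SO − ½·4·(Σα)² = (4/2)·15.4² = 474.32.
Deadweight loss = W^SO − W^NE = 267.75.

267.75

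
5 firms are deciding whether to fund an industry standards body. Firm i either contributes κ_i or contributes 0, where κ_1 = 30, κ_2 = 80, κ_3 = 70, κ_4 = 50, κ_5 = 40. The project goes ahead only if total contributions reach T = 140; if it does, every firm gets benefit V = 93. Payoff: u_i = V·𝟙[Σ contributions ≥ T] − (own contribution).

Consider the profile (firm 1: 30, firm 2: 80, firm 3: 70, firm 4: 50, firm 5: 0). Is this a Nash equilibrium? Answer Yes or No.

No

Total = 230 ≥ 140: provided.
Firm 1 (pledges 30, payoff 63): dropping to 0 → total 200, payoff 93. Profitable deviation.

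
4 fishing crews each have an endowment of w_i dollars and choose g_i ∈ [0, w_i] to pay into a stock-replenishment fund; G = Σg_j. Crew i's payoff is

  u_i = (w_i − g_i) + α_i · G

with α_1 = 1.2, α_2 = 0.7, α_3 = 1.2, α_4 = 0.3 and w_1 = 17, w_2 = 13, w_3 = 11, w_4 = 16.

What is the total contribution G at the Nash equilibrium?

28

∂u_i/∂g_i = α_i − 1, so crew i contributes w_i if α_i > 1, else 0.
α_i > 1 for i ∈ {1, 3}; NE contributions (17, 0, 11, 0), G = 28.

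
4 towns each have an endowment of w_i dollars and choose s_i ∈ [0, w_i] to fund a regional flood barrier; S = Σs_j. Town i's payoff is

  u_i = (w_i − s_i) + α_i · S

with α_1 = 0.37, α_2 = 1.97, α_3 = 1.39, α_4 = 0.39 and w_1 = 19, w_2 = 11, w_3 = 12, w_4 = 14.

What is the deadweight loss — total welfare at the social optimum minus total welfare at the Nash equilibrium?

∂u_i/∂s_i = α_i − 1, so town i contributes w_i if α_i > 1, else 0.
α_i > 1 for i ∈ {2, 3}; NE contributions (0, 11, 12, 0), S = 23.
W^NE = Σw_i − S^NE + (Σα_i)·S^NE = 56 + 3.12·23 = 127.76.
Planner: ∂(Σu_j)/∂s_i = Σα_j − 1 = 3.12 > 0, so everyone contributes w_i; S^SO = 56, W^SO = 56 + 3.12·56 = 230.72.
Deadweight loss = 102.96.

102.96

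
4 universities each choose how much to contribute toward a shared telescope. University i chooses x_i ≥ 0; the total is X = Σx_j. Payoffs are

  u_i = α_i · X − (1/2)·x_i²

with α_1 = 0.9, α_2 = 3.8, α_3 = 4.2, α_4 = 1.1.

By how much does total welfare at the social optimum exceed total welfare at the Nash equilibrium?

University i's FOC: ∂u_i/∂x_i = α_i − x_i = 0, so x_i* = α_i.
NE contributions = (0.9, 3.8, 4.2, 1.1); X = 10.
W^NE = (Σα)·X − ½Σα_i² = 10² − ½·34.1 = 82.95.
Planner sets x_i = Σα_j = 10 for every i, so X^SO = 4·10 = 40.
W^SO = (Σα)·X^SO − ½·4·(Σα)² = (4/2)·10² = 200.
Deadweight loss = W^SO − W^NE = 117.05.

117.05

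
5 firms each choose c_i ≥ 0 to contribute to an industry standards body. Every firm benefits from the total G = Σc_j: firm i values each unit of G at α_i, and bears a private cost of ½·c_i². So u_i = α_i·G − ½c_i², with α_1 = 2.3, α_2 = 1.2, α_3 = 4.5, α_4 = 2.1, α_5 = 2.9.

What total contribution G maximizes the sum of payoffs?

Planner FOC: ∂(Σu_j)/∂c_i = (Σα_j) − c_i = 0, so c_i^SO = Σα_j = 13 for every i; G^SO = 65.

65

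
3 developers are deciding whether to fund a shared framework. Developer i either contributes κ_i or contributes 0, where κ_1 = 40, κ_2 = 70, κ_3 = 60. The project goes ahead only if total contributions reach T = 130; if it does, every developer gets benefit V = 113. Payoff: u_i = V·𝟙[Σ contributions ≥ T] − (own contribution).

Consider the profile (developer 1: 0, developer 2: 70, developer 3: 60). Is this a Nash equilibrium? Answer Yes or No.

Total = 130 ≥ 130: provided.
Developer 1 (pledges 0, payoff 113): pledging 40 → total 170, payoff 73. No gain.
Developer 2 (pledges 70, payoff 43): dropping to 0 → total 60, payoff 0. No gain.
Developer 3 (pledges 60, payoff 53): dropping to 0 → total 70, payoff 0. No gain.

Yes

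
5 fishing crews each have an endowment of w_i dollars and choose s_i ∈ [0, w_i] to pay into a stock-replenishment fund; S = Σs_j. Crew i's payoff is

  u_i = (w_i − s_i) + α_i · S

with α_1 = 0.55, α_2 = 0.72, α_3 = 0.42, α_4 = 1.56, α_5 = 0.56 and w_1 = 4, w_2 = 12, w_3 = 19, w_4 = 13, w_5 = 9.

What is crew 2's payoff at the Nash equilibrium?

∂u_i/∂s_i = α_i − 1, so crew i contributes w_i if α_i > 1, else 0.
α_i > 1 for i ∈ {4}; NE contributions (0, 0, 0, 13, 0), S = 13.
u_2 = (12 − 0) + 0.72·13 = 21.36.

21.36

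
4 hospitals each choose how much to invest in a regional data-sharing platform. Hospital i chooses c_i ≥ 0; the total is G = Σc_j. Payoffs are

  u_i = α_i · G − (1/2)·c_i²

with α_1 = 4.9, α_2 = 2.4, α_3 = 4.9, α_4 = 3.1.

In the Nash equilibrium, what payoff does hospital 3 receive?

62.965

Hospital i's FOC: ∂u_i/∂c_i = α_i − c_i = 0, so c_i* = α_i.
NE contributions = (4.9, 2.4, 4.9, 3.1); G = 15.3.
u_3 = α_3·G − ½·(c_3)² = 4.9·15.3 − ½·4.9² = 62.965.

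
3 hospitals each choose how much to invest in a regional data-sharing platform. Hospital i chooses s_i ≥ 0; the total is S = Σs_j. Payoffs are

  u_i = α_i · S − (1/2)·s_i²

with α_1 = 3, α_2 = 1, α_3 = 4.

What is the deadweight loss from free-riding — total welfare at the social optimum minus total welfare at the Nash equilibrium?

Hospital i's FOC: ∂u_i/∂s_i = α_i − s_i = 0, so s_i* = α_i.
NE contributions = (3, 1, 4); S = 8.
W^NE = (Σα)·S − ½Σα_i² = 8² − ½·26 = 51.
Planner sets s_i = Σα_j = 8 for every i, so S^SO = 3·8 = 24.
W^SO = (Σα)·S^SO − ½·3·(Σα)² = (3/2)·8² = 96.
Deadweight loss = W^SO − W^NE = 45.

45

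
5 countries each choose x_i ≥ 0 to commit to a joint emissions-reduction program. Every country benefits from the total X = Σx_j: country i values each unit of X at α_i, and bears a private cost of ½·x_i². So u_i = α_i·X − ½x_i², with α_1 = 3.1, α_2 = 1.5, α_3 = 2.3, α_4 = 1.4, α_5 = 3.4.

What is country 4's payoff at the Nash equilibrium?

15.4

Country i's FOC: ∂u_i/∂x_i = α_i − x_i = 0, so x_i* = α_i.
NE contributions = (3.1, 1.5, 2.3, 1.4, 3.4); X = 11.7.
u_4 = α_4·X − ½·(x_4)² = 1.4·11.7 − ½·1.4² = 15.4.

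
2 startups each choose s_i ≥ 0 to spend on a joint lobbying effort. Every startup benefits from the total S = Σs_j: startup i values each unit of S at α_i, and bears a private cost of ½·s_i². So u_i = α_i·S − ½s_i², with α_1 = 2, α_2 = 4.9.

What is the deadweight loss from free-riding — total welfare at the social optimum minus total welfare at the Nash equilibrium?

14.005

Startup i's FOC: ∂u_i/∂s_i = α_i − s_i = 0, so s_i* = α_i.
NE contributions = (2, 4.9); S = 6.9.
W^NE = (Σα)·S − ½Σα_i² = 6.9² − ½·28.01 = 33.605.
Planner sets s_i = Σα_j = 6.9 for every i, so S^SO = 2·6.9 = 13.8.
W^SO = (Σα)·S^SO − ½·2·(Σα)² = (2/2)·6.9² = 47.61.
Deadweight loss = W^SO − W^NE = 14.005.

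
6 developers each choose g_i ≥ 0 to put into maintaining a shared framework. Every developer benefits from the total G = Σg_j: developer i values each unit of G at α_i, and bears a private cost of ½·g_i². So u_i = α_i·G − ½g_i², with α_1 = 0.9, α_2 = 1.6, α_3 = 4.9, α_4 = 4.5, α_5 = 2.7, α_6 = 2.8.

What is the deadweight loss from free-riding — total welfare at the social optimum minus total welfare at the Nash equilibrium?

Developer i's FOC: ∂u_i/∂g_i = α_i − g_i = 0, so g_i* = α_i.
NE contributions = (0.9, 1.6, 4.9, 4.5, 2.7, 2.8); G = 17.4.
W^NE = (Σα)·G − ½Σα_i² = 17.4² − ½·62.76 = 271.38.
Planner sets g_i = Σα_j = 17.4 for every i, so G^SO = 6·17.4 = 104.4.
W^SO = (Σα)·G^SO − ½·6·(Σα)² = (6/2)·17.4² = 908.28.
Deadweight loss = W^SO − W^NE = 636.9.

636.9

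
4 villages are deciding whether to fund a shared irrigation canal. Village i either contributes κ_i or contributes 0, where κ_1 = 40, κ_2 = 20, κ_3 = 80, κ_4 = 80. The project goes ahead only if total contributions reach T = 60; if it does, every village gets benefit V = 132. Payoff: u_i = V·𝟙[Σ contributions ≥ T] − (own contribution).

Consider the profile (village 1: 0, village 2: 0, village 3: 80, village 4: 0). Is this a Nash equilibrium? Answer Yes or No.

Total = 80 ≥ 60: provided.
Village 1 (pledges 0, payoff 132): pledging 40 → total 120, payoff 92. No gain.
Village 2 (pledges 0, payoff 132): pledging 20 → total 100, payoff 112. No gain.
Village 3 (pledges 80, payoff 52): dropping to 0 → total 0, payoff 0. No gain.
Village 4 (pledges 0, payoff 132): pledging 80 → total 160, payoff 52. No gain.

Yes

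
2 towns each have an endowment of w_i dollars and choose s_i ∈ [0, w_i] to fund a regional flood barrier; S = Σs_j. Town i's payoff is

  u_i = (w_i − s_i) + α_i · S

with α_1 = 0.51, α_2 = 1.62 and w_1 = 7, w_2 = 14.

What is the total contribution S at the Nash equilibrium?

∂u_i/∂s_i = α_i − 1, so town i contributes w_i if α_i > 1, else 0.
α_i > 1 for i ∈ {2}; NE contributions (0, 14), S = 14.

14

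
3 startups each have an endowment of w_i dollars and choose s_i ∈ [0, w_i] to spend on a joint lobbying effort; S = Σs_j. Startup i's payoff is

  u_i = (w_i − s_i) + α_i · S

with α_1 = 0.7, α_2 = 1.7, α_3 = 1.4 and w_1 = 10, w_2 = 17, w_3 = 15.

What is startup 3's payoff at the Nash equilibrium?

∂u_i/∂s_i = α_i − 1, so startup i contributes w_i if α_i > 1, else 0.
α_i > 1 for i ∈ {2, 3}; NE contributions (0, 17, 15), S = 32.
u_3 = (15 − 15) + 1.4·32 = 44.8.

44.8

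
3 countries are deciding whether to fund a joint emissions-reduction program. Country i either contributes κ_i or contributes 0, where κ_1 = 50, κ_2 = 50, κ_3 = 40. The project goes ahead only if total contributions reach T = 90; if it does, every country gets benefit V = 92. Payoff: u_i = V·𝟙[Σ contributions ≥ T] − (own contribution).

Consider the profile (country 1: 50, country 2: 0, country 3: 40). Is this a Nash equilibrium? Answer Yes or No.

Yes

Total = 90 ≥ 90: provided.
Country 1 (pledges 50, payoff 42): dropping to 0 → total 40, payoff 0. No gain.
Country 2 (pledges 0, payoff 92): pledging 50 → total 140, payoff 42. No gain.
Country 3 (pledges 40, payoff 52): dropping to 0 → total 50, payoff 0. No gain.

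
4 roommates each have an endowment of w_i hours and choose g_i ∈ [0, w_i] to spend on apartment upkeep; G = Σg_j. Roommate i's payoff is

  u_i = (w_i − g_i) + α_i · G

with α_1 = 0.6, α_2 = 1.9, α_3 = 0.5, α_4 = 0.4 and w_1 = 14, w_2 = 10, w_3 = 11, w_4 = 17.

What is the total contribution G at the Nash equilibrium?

10

∂u_i/∂g_i = α_i − 1, so roommate i contributes w_i if α_i > 1, else 0.
α_i > 1 for i ∈ {2}; NE contributions (0, 10, 0, 0), G = 10.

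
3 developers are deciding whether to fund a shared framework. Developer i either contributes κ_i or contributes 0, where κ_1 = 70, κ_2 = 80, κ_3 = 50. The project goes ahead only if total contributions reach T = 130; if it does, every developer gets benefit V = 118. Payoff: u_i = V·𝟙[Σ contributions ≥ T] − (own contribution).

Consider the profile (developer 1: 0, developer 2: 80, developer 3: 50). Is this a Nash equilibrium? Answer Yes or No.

Total = 130 ≥ 130: provided.
Developer 1 (pledges 0, payoff 118): pledging 70 → total 200, payoff 48. No gain.
Developer 2 (pledges 80, payoff 38): dropping to 0 → total 50, payoff 0. No gain.
Developer 3 (pledges 50, payoff 68): dropping to 0 → total 80, payoff 0. No gain.

Yes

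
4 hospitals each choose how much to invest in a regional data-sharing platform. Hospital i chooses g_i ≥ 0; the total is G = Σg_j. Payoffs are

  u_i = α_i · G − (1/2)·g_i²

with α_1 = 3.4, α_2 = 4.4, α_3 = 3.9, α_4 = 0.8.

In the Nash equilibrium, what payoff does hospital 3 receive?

41.145

Hospital i's FOC: ∂u_i/∂g_i = α_i − g_i = 0, so g_i* = α_i.
NE contributions = (3.4, 4.4, 3.9, 0.8); G = 12.5.
u_3 = α_3·G − ½·(g_3)² = 3.9·12.5 − ½·3.9² = 41.145.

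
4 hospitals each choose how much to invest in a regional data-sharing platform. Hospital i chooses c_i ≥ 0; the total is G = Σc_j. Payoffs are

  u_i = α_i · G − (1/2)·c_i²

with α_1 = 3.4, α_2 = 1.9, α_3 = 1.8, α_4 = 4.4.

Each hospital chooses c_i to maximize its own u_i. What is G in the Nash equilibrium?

11.5

Hospital i's FOC: ∂u_i/∂c_i = α_i − c_i = 0, so c_i* = α_i.
NE contributions = (3.4, 1.9, 1.8, 4.4); G = 11.5.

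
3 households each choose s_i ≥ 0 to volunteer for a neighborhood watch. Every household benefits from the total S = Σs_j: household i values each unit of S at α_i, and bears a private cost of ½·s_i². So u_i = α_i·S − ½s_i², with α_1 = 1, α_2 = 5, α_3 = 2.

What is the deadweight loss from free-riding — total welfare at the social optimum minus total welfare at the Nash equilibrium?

Household i's FOC: ∂u_i/∂s_i = α_i − s_i = 0, so s_i* = α_i.
NE contributions = (1, 5, 2); S = 8.
W^NE = (Σα)·S − ½Σα_i² = 8² − ½·30 = 49.
Planner sets s_i = Σα_j = 8 for every i, so S^SO = 3·8 = 24.
W^SO = (Σα)·S^SO − ½·3·(Σα)² = (3/2)·8² = 96.
Deadweight loss = W^SO − W^NE = 47.

47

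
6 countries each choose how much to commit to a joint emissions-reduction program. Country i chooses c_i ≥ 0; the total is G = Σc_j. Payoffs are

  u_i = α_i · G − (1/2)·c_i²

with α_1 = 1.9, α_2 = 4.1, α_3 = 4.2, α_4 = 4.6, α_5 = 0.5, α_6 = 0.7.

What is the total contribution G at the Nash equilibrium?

Country i's FOC: ∂u_i/∂c_i = α_i − c_i = 0, so c_i* = α_i.
NE contributions = (1.9, 4.1, 4.2, 4.6, 0.5, 0.7); G = 16.

16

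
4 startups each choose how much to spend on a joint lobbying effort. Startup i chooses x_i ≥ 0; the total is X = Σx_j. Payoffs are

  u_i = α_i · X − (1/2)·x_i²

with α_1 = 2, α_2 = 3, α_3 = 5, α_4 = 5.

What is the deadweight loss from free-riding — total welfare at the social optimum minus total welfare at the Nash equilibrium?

256.5

Startup i's FOC: ∂u_i/∂x_i = α_i − x_i = 0, so x_i* = α_i.
NE contributions = (2, 3, 5, 5); X = 15.
W^NE = (Σα)·X − ½Σα_i² = 15² − ½·63 = 193.5.
Planner sets x_i = Σα_j = 15 for every i, so X^SO = 4·15 = 60.
W^SO = (Σα)·X^SO − ½·4·(Σα)² = (4/2)·15² = 450.
Deadweight loss = W^SO − W^NE = 256.5.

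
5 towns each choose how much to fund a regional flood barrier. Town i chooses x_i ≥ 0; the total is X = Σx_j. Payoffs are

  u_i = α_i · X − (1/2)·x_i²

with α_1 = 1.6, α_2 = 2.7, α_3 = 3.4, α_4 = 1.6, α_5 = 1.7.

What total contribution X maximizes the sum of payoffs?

55

Planner FOC: ∂(Σu_j)/∂x_i = (Σα_j) − x_i = 0, so x_i^SO = Σα_j = 11 for every i; X^SO = 55.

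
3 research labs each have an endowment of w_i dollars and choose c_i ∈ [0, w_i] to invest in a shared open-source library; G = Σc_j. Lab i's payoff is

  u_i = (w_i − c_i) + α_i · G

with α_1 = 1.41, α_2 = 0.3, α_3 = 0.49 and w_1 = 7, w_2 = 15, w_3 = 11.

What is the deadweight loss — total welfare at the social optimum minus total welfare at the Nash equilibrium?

∂u_i/∂c_i = α_i − 1, so lab i contributes w_i if α_i > 1, else 0.
α_i > 1 for i ∈ {1}; NE contributions (7, 0, 0), G = 7.
W^NE = Σw_i − G^NE + (Σα_i)·G^NE = 33 + 1.2·7 = 41.4.
Planner: ∂(Σu_j)/∂c_i = Σα_j − 1 = 1.2 > 0, so everyone contributes w_i; G^SO = 33, W^SO = 33 + 1.2·33 = 72.6.
Deadweight loss = 31.2.

31.2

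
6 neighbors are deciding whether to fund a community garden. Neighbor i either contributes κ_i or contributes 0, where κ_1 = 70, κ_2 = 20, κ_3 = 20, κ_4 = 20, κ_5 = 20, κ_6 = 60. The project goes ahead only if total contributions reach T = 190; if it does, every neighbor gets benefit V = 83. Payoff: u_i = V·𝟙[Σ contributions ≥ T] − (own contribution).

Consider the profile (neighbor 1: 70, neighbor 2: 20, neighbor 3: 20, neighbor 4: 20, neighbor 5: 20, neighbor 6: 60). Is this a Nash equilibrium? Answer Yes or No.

Total = 210 ≥ 190: provided.
Neighbor 1 (pledges 70, payoff 13): dropping to 0 → total 140, payoff 0. No gain.
Neighbor 2 (pledges 20, payoff 63): dropping to 0 → total 190, payoff 83. Profitable deviation.

No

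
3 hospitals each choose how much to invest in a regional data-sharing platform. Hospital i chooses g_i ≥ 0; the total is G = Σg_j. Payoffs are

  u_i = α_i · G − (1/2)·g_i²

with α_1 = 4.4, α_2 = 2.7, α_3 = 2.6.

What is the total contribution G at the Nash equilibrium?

Hospital i's FOC: ∂u_i/∂g_i = α_i − g_i = 0, so g_i* = α_i.
NE contributions = (4.4, 2.7, 2.6); G = 9.7.

9.7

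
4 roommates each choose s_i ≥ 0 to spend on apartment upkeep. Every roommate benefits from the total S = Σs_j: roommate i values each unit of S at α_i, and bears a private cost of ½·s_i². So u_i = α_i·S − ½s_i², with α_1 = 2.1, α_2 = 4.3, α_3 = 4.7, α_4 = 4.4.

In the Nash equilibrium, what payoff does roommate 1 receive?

Roommate i's FOC: ∂u_i/∂s_i = α_i − s_i = 0, so s_i* = α_i.
NE contributions = (2.1, 4.3, 4.7, 4.4); S = 15.5.
u_1 = α_1·S − ½·(s_1)² = 2.1·15.5 − ½·2.1² = 30.345.

30.345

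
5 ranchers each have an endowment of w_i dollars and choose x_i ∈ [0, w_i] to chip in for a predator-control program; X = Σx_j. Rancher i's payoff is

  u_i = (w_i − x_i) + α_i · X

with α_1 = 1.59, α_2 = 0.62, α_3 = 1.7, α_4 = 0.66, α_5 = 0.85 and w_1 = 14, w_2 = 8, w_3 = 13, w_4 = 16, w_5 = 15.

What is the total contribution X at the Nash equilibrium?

27

∂u_i/∂x_i = α_i − 1, so rancher i contributes w_i if α_i > 1, else 0.
α_i > 1 for i ∈ {1, 3}; NE contributions (14, 0, 13, 0, 0), X = 27.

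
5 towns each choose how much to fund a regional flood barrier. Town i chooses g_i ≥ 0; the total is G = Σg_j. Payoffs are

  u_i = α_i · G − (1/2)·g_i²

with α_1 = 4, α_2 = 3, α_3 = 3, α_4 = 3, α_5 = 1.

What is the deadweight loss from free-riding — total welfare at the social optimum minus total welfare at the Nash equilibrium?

Town i's FOC: ∂u_i/∂g_i = α_i − g_i = 0, so g_i* = α_i.
NE contributions = (4, 3, 3, 3, 1); G = 14.
W^NE = (Σα)·G − ½Σα_i² = 14² − ½·44 = 174.
Planner sets g_i = Σα_j = 14 for every i, so G^SO = 5·14 = 70.
W^SO = (Σα)·G^SO − ½·5·(Σα)² = (5/2)·14² = 490.
Deadweight loss = W^SO − W^NE = 316.

316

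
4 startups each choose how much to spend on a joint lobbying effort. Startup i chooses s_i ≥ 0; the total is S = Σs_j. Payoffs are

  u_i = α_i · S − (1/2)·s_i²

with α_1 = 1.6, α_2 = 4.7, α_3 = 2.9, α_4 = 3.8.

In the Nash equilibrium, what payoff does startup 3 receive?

Startup i's FOC: ∂u_i/∂s_i = α_i − s_i = 0, so s_i* = α_i.
NE contributions = (1.6, 4.7, 2.9, 3.8); S = 13.
u_3 = α_3·S − ½·(s_3)² = 2.9·13 − ½·2.9² = 33.495.

33.495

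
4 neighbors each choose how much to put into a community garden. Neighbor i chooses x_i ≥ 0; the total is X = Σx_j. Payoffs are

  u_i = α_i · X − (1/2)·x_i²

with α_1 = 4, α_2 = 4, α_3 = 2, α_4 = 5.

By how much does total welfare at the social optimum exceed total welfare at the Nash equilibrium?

255.5

Neighbor i's FOC: ∂u_i/∂x_i = α_i − x_i = 0, so x_i* = α_i.
NE contributions = (4, 4, 2, 5); X = 15.
W^NE = (Σα)·X − ½Σα_i² = 15² − ½·61 = 194.5.
Planner sets x_i = Σα_j = 15 for every i, so X^SO = 4·15 = 60.
W^SO = (Σα)·X^SO − ½·4·(Σα)² = (4/2)·15² = 450.
Deadweight loss = W^SO − W^NE = 255.5.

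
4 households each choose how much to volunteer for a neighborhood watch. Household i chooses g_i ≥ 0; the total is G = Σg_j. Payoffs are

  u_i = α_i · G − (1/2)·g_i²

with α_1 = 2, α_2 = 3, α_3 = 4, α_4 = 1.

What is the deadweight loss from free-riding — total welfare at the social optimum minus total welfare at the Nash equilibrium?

115

Household i's FOC: ∂u_i/∂g_i = α_i − g_i = 0, so g_i* = α_i.
NE contributions = (2, 3, 4, 1); G = 10.
W^NE = (Σα)·G − ½Σα_i² = 10² − ½·30 = 85.
Planner sets g_i = Σα_j = 10 for every i, so G^SO = 4·10 = 40.
W^SO = (Σα)·G^SO − ½·4·(Σα)² = (4/2)·10² = 200.
Deadweight loss = W^SO − W^NE = 115.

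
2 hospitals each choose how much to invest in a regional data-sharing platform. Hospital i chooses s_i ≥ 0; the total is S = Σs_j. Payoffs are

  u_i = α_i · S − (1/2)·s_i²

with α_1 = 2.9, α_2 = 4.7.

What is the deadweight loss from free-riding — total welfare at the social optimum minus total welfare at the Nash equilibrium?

Hospital i's FOC: ∂u_i/∂s_i = α_i − s_i = 0, so s_i* = α_i.
NE contributions = (2.9, 4.7); S = 7.6.
W^NE = (Σα)·S − ½Σα_i² = 7.6² − ½·30.5 = 42.51.
Planner sets s_i = Σα_j = 7.6 for every i, so S^SO = 2·7.6 = 15.2.
W^SO = (Σα)·S^SO − ½·2·(Σα)² = (2/2)·7.6² = 57.76.
Deadweight loss = W^SO − W^NE = 15.25.

15.25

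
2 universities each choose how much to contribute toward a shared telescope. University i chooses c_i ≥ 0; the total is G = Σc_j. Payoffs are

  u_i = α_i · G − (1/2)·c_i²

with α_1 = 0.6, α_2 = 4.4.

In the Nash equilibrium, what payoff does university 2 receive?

12.32

University i's FOC: ∂u_i/∂c_i = α_i − c_i = 0, so c_i* = α_i.
NE contributions = (0.6, 4.4); G = 5.
u_2 = α_2·G − ½·(c_2)² = 4.4·5 − ½·4.4² = 12.32.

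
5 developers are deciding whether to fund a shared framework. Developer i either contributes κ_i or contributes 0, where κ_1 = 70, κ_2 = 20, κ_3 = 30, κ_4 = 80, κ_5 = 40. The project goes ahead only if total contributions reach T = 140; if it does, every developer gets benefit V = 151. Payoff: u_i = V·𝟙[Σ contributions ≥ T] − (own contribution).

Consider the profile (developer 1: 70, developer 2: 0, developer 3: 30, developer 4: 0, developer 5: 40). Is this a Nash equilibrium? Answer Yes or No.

Total = 140 ≥ 140: provided.
Developer 1 (pledges 70, payoff 81): dropping to 0 → total 70, payoff 0. No gain.
Developer 2 (pledges 0, payoff 151): pledging 20 → total 160, payoff 131. No gain.
Developer 3 (pledges 30, payoff 121): dropping to 0 → total 110, payoff 0. No gain.
Developer 4 (pledges 0, payoff 151): pledging 80 → total 220, payoff 71. No gain.
Developer 5 (pledges 40, payoff 111): dropping to 0 → total 100, payoff 0. No gain.

Yes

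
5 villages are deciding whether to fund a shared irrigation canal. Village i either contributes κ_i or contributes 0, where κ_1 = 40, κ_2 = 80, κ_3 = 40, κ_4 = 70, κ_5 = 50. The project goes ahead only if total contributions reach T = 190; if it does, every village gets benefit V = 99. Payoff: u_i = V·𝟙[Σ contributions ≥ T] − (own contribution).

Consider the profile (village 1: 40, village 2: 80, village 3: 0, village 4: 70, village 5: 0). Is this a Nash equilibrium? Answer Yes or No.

Yes

Total = 190 ≥ 190: provided.
Village 1 (pledges 40, payoff 59): dropping to 0 → total 150, payoff 0. No gain.
Village 2 (pledges 80, payoff 19): dropping to 0 → total 110, payoff 0. No gain.
Village 3 (pledges 0, payoff 99): pledging 40 → total 230, payoff 59. No gain.
Village 4 (pledges 70, payoff 29): dropping to 0 → total 120, payoff 0. No gain.
Village 5 (pledges 0, payoff 99): pledging 50 → total 240, payoff 49. No gain.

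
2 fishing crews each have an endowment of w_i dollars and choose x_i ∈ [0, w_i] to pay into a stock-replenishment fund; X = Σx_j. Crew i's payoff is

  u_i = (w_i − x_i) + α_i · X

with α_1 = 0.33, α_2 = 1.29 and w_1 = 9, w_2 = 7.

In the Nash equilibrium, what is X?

7

∂u_i/∂x_i = α_i − 1, so crew i contributes w_i if α_i > 1, else 0.
α_i > 1 for i ∈ {2}; NE contributions (0, 7), X = 7.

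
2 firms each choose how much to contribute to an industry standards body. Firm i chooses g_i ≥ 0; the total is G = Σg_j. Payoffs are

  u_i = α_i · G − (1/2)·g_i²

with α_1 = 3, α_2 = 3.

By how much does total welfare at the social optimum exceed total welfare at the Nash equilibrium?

9

Firm i's FOC: ∂u_i/∂g_i = α_i − g_i = 0, so g_i* = α_i.
NE contributions = (3, 3); G = 6.
W^NE = (Σα)·G − ½Σα_i² = 6² − ½·18 = 27.
Planner sets g_i = Σα_j = 6 for every i, so G^SO = 2·6 = 12.
W^SO = (Σα)·G^SO − ½·2·(Σα)² = (2/2)·6² = 36.
Deadweight loss = W^SO − W^NE = 9.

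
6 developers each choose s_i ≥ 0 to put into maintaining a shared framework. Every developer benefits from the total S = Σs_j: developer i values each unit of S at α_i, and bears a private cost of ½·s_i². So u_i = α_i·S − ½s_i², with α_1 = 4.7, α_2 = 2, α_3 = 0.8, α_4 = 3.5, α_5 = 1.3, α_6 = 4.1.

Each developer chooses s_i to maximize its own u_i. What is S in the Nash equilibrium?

16.4

Developer i's FOC: ∂u_i/∂s_i = α_i − s_i = 0, so s_i* = α_i.
NE contributions = (4.7, 2, 0.8, 3.5, 1.3, 4.1); S = 16.4.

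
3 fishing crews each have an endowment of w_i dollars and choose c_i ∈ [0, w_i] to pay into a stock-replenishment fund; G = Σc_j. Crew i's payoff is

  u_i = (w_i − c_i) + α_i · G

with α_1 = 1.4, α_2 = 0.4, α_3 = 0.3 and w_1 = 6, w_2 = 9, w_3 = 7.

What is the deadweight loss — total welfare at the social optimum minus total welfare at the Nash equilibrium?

∂u_i/∂c_i = α_i − 1, so crew i contributes w_i if α_i > 1, else 0.
α_i > 1 for i ∈ {1}; NE contributions (6, 0, 0), G = 6.
W^NE = Σw_i − G^NE + (Σα_i)·G^NE = 22 + 1.1·6 = 28.6.
Planner: ∂(Σu_j)/∂c_i = Σα_j − 1 = 1.1 > 0, so everyone contributes w_i; G^SO = 22, W^SO = 22 + 1.1·22 = 46.2.
Deadweight loss = 17.6.

17.6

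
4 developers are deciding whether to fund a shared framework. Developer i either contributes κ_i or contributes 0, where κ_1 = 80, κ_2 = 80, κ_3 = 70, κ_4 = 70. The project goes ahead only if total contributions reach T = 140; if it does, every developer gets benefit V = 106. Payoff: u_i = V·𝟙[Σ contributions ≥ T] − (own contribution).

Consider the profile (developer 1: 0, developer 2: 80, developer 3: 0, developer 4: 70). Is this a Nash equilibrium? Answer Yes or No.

Yes

Total = 150 ≥ 140: provided.
Developer 1 (pledges 0, payoff 106): pledging 80 → total 230, payoff 26. No gain.
Developer 2 (pledges 80, payoff 26): dropping to 0 → total 70, payoff 0. No gain.
Developer 3 (pledges 0, payoff 106): pledging 70 → total 220, payoff 36. No gain.
Developer 4 (pledges 70, payoff 36): dropping to 0 → total 80, payoff 0. No gain.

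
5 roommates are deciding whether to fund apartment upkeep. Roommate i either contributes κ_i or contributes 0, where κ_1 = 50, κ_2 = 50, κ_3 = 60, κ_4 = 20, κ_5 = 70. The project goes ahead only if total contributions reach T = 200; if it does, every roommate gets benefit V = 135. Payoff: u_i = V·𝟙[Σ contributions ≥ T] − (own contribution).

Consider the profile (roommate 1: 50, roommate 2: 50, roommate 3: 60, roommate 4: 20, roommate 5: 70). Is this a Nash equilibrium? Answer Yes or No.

No

Total = 250 ≥ 200: provided.
Roommate 1 (pledges 50, payoff 85): dropping to 0 → total 200, payoff 135. Profitable deviation.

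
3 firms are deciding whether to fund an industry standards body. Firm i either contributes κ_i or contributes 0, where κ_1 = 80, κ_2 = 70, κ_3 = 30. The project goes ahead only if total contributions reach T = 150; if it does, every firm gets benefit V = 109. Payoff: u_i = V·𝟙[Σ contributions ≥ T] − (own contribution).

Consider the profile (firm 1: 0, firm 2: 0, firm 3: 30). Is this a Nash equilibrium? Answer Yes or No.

Total = 30 < 150: not provided.
Firm 1 (pledges 0, payoff 0): pledging 80 → total 110, payoff -80. No gain.
Firm 2 (pledges 0, payoff 0): pledging 70 → total 100, payoff -70. No gain.
Firm 3 (pledges 30, payoff -30): dropping to 0 → total 0, payoff 0. Profitable deviation.

No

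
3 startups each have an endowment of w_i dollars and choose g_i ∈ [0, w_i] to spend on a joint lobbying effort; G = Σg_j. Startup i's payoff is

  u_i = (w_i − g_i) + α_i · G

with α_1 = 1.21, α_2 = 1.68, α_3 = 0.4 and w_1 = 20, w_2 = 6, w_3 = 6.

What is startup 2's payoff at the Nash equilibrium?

∂u_i/∂g_i = α_i − 1, so startup i contributes w_i if α_i > 1, else 0.
α_i > 1 for i ∈ {1, 2}; NE contributions (20, 6, 0), G = 26.
u_2 = (6 − 6) + 1.68·26 = 43.68.

43.68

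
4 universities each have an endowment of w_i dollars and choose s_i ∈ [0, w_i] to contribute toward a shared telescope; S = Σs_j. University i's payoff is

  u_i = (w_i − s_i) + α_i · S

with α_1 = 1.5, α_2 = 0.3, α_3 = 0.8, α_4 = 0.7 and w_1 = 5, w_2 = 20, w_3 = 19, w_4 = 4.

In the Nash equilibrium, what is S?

∂u_i/∂s_i = α_i − 1, so university i contributes w_i if α_i > 1, else 0.
α_i > 1 for i ∈ {1}; NE contributions (5, 0, 0, 0), S = 5.

5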